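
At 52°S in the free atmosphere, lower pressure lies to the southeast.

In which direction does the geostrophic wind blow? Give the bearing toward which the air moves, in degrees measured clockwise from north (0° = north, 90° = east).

The pressure-gradient force points toward the southeast (bearing 135°).
Geostrophic balance: in the Southern Hemisphere the Coriolis force deflects motion to the left, so the geostrophic wind blows 90° to the left of the pressure-gradient force (low pressure on the right).
Rotating 135° by 90° counterclockwise gives 045° — the wind blows toward the northeast.

045°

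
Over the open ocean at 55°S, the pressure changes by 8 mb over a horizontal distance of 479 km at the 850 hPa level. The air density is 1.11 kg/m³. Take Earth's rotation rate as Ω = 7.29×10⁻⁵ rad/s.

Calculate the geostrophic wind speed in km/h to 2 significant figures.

Coriolis parameter at 55°S:
f = 2Ω sin φ = 2 × 7.29×10⁻⁵ × sin 55° = 1.19×10⁻⁴ s⁻¹
Pressure gradient: |∂P/∂n| = 800 Pa / 479000 m = 1.67×10⁻³ Pa/m
Geostrophic balance (pressure-gradient force = Coriolis force):
V_g = (1/(fρ)) |∂P/∂n| = 1.67×10⁻³ / (1.19×10⁻⁴ × 1.11) = 12.6 m/s
Converting: 12.6 m/s × 3.6 = 45 km/h

45 km/h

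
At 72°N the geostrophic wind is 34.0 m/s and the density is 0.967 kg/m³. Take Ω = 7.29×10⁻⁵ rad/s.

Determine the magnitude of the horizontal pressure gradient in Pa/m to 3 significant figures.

4.56×10⁻³ Pa/m

Coriolis parameter at 72°N:
f = 2Ω sin φ = 2 × 7.29×10⁻⁵ × sin 72° = 1.39×10⁻⁴ s⁻¹
Geostrophic balance rearranged: |∂P/∂n| = f ρ V_g
|∂P/∂n| = 1.39×10⁻⁴ × 0.967 × 34.0 = 4.56×10⁻³ Pa/m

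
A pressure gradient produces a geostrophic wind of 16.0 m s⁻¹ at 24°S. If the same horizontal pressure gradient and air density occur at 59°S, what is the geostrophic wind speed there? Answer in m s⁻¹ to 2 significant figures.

With the same pressure gradient and density, V_g ∝ 1/f ∝ 1/sin φ.
V₂ = V₁ · sin φ₁ / sin φ₂ = 16.0 × sin 24° / sin 59°
V₂ = 16.0 × 0.4067/0.8572 = 7.6 m s⁻¹

7.6 m s⁻¹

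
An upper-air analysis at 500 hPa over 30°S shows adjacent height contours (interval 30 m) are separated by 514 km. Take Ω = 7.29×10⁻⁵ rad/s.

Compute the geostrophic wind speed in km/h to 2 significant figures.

28 km/h

Coriolis parameter at 30°S:
f = 2Ω sin φ = 2 × 7.29×10⁻⁵ × sin 30° = 7.29×10⁻⁵ s⁻¹
Height gradient: |∂Z/∂n| = 30 m / 514000 m = 5.84×10⁻⁵
On a pressure surface, geostrophic balance gives V_g = (g/f)|∂Z/∂n|:
V_g = 9.81 × 5.84×10⁻⁵ / 7.29×10⁻⁵ = 7.85 m/s
Converting: 7.85 m/s × 3.6 = 28 km/h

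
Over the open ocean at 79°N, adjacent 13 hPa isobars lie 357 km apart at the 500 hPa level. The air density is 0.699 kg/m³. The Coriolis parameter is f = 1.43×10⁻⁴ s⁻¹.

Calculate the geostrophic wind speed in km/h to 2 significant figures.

130 km/h

Pressure gradient: |∂P/∂n| = 1300 Pa / 357000 m = 3.64×10⁻³ Pa/m
Geostrophic balance (pressure-gradient force = Coriolis force):
V_g = (1/(fρ)) |∂P/∂n| = 3.64×10⁻³ / (1.43×10⁻⁴ × 0.699) = 36.4 m/s
Converting: 36.4 m/s × 3.6 = 130 km/h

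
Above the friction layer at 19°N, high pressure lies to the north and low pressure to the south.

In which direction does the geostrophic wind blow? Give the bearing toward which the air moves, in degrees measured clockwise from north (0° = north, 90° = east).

The pressure-gradient force points toward the south (bearing 180°).
Geostrophic balance: in the Northern Hemisphere the Coriolis force deflects motion to the right, so the geostrophic wind blows 90° to the right of the pressure-gradient force (low pressure on the left).
Rotating 180° by 90° clockwise gives 270° — the wind blows toward the west.

270°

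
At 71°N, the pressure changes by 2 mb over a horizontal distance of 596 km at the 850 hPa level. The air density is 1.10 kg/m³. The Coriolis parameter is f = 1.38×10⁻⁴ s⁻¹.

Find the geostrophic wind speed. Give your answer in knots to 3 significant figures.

Pressure gradient: |∂P/∂n| = 200 Pa / 596000 m = 3.36×10⁻⁴ Pa/m
Geostrophic balance (pressure-gradient force = Coriolis force):
V_g = (1/(fρ)) |∂P/∂n| = 3.36×10⁻⁴ / (1.38×10⁻⁴ × 1.10) = 2.21 m/s
Converting: 2.21 m/s × 1.944 = 4.30 knots

4.30 knots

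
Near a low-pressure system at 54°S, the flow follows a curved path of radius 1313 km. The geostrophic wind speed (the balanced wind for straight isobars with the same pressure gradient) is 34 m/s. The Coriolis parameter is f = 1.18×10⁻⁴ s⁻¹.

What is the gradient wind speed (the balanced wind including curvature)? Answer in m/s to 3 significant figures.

Around a low, centrifugal force acts outward with Coriolis, so pressure-gradient force balances both:
(1/ρ)|∂P/∂n| = fV + V²/R  →  V² + fR·V − fR·V_g = 0
With fR = 1.18×10⁻⁴ × 1313×10³ m = 155 m/s:
V = [−fR + √((fR)² + 4 fR V_g)]/2 = [−155 + √(155² + 4×155×34)]/2 = 28.7 m/s
Subgeostrophic (V < V_g = 34 m/s), as expected around a low.

28.7 m/s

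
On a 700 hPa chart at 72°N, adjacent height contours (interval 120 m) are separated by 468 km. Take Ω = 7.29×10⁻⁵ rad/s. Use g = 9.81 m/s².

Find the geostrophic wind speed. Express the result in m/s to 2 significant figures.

Coriolis parameter at 72°N:
f = 2Ω sin φ = 2 × 7.29×10⁻⁵ × sin 72° = 1.39×10⁻⁴ s⁻¹
Height gradient: |∂Z/∂n| = 120 m / 468000 m = 2.56×10⁻⁴
On a pressure surface, geostrophic balance gives V_g = (g/f)|∂Z/∂n|:
V_g = 9.81 × 2.56×10⁻⁴ / 1.39×10⁻⁴ = 18.1 m/s

18 m/s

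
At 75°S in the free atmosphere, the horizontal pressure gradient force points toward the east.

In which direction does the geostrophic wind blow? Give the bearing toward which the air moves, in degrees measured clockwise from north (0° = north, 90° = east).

000°

The pressure-gradient force points toward the east (bearing 090°).
Geostrophic balance: in the Southern Hemisphere the Coriolis force deflects motion to the left, so the geostrophic wind blows 90° to the left of the pressure-gradient force (low pressure on the right).
Rotating 090° by 90° counterclockwise gives 000° — the wind blows toward the north.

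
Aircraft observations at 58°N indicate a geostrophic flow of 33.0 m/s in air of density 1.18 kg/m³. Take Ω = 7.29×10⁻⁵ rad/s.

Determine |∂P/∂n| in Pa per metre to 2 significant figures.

Coriolis parameter at 58°N:
f = 2Ω sin φ = 2 × 7.29×10⁻⁵ × sin 58° = 1.24×10⁻⁴ s⁻¹
Geostrophic balance rearranged: |∂P/∂n| = f ρ V_g
|∂P/∂n| = 1.24×10⁻⁴ × 1.18 × 33.0 = 4.81×10⁻³ Pa/m

4.8×10⁻³ Pa/m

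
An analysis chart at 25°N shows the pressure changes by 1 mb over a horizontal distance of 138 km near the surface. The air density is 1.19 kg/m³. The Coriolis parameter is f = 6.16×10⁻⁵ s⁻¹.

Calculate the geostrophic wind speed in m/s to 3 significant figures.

9.89 m/s

Pressure gradient: |∂P/∂n| = 100 Pa / 138000 m = 7.25×10⁻⁴ Pa/m
Geostrophic balance (pressure-gradient force = Coriolis force):
V_g = (1/(fρ)) |∂P/∂n| = 7.25×10⁻⁴ / (6.16×10⁻⁵ × 1.19) = 9.89 m/s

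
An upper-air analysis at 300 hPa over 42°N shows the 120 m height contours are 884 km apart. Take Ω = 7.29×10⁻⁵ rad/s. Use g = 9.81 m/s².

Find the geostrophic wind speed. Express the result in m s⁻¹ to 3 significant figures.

13.6 m s⁻¹

Coriolis parameter at 42°N:
f = 2Ω sin φ = 2 × 7.29×10⁻⁵ × sin 42° = 9.76×10⁻⁵ s⁻¹
Height gradient: |∂Z/∂n| = 120 m / 884000 m = 1.36×10⁻⁴
On a pressure surface, geostrophic balance gives V_g = (g/f)|∂Z/∂n|:
V_g = 9.81 × 1.36×10⁻⁴ / 9.76×10⁻⁵ = 13.6 m/s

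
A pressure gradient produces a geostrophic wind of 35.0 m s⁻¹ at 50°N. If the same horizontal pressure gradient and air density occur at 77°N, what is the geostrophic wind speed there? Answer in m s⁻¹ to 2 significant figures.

With the same pressure gradient and density, V_g ∝ 1/f ∝ 1/sin φ.
V₂ = V₁ · sin φ₁ / sin φ₂ = 35.0 × sin 50° / sin 77°
V₂ = 35.0 × 0.7660/0.9744 = 28 m s⁻¹

28 m s⁻¹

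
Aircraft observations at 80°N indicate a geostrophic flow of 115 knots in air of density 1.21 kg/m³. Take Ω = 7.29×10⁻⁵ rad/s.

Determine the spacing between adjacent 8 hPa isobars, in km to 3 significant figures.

77.8 km

Coriolis parameter at 80°N:
f = 2Ω sin φ = 2 × 7.29×10⁻⁵ × sin 80° = 1.44×10⁻⁴ s⁻¹
Wind speed in SI: 115 knots = 59.2 m/s
Geostrophic balance rearranged: |∂P/∂n| = f ρ V_g
|∂P/∂n| = 1.44×10⁻⁴ × 1.21 × 59.2 = 1.03×10⁻² Pa/m
Isobar spacing: Δn = ΔP/|∂P/∂n| = 800 Pa / 1.03×10⁻² Pa/m = 77832 m ≈ 77.8 km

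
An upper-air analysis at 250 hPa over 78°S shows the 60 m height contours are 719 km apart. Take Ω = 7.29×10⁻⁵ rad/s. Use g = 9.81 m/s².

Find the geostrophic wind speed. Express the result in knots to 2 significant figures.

11 knots

Coriolis parameter at 78°S:
f = 2Ω sin φ = 2 × 7.29×10⁻⁵ × sin 78° = 1.43×10⁻⁴ s⁻¹
Height gradient: |∂Z/∂n| = 60 m / 719000 m = 8.34×10⁻⁵
On a pressure surface, geostrophic balance gives V_g = (g/f)|∂Z/∂n|:
V_g = 9.81 × 8.34×10⁻⁵ / 1.43×10⁻⁴ = 5.74 m/s
Converting: 5.74 m/s × 1.944 = 11 knots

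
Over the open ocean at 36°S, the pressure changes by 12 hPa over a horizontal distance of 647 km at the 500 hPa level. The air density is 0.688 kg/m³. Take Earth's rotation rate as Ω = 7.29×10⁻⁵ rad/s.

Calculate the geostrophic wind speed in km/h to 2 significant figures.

110 km/h

Coriolis parameter at 36°S:
f = 2Ω sin φ = 2 × 7.29×10⁻⁵ × sin 36° = 8.57×10⁻⁵ s⁻¹
Pressure gradient: |∂P/∂n| = 1200 Pa / 647000 m = 1.85×10⁻³ Pa/m
Geostrophic balance (pressure-gradient force = Coriolis force):
V_g = (1/(fρ)) |∂P/∂n| = 1.85×10⁻³ / (8.57×10⁻⁵ × 0.688) = 31.5 m/s
Converting: 31.5 m/s × 3.6 = 110 km/h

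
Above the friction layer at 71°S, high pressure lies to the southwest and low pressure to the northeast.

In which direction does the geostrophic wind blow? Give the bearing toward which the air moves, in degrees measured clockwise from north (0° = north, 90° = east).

The pressure-gradient force points toward the northeast (bearing 045°).
Geostrophic balance: in the Southern Hemisphere the Coriolis force deflects motion to the left, so the geostrophic wind blows 90° to the left of the pressure-gradient force (low pressure on the right).
Rotating 045° by 90° counterclockwise gives 315° — the wind blows toward the northwest.

315°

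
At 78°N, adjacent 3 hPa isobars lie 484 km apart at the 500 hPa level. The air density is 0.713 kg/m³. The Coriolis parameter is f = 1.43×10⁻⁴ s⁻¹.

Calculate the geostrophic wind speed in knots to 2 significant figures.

12 knots

Pressure gradient: |∂P/∂n| = 300 Pa / 484000 m = 6.20×10⁻⁴ Pa/m
Geostrophic balance (pressure-gradient force = Coriolis force):
V_g = (1/(fρ)) |∂P/∂n| = 6.20×10⁻⁴ / (1.43×10⁻⁴ × 0.713) = 6.08 m/s
Converting: 6.08 m/s × 1.944 = 12 knots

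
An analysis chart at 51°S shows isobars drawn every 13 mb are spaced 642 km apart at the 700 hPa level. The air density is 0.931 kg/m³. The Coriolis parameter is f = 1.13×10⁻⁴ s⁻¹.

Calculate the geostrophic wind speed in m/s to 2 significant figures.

19 m/s

Pressure gradient: |∂P/∂n| = 1300 Pa / 642000 m = 2.02×10⁻³ Pa/m
Geostrophic balance (pressure-gradient force = Coriolis force):
V_g = (1/(fρ)) |∂P/∂n| = 2.02×10⁻³ / (1.13×10⁻⁴ × 0.931) = 19.2 m/s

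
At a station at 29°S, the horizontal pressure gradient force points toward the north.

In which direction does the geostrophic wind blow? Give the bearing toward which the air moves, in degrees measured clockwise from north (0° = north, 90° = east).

270°

The pressure-gradient force points toward the north (bearing 000°).
Geostrophic balance: in the Southern Hemisphere the Coriolis force deflects motion to the left, so the geostrophic wind blows 90° to the left of the pressure-gradient force (low pressure on the right).
Rotating 000° by 90° counterclockwise gives 270° — the wind blows toward the west.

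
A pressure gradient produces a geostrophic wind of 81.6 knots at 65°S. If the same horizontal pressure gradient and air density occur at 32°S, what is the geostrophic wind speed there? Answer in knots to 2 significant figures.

With the same pressure gradient and density, V_g ∝ 1/f ∝ 1/sin φ.
V₂ = V₁ · sin φ₁ / sin φ₂ = 81.6 × sin 65° / sin 32°
V₂ = 81.6 × 0.9063/0.5299 = 140 knots

140 knots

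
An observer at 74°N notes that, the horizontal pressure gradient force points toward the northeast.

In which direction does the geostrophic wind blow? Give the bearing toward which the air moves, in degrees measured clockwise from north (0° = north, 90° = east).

135°

The pressure-gradient force points toward the northeast (bearing 045°).
Geostrophic balance: in the Northern Hemisphere the Coriolis force deflects motion to the right, so the geostrophic wind blows 90° to the right of the pressure-gradient force (low pressure on the left).
Rotating 045° by 90° clockwise gives 135° — the wind blows toward the southeast.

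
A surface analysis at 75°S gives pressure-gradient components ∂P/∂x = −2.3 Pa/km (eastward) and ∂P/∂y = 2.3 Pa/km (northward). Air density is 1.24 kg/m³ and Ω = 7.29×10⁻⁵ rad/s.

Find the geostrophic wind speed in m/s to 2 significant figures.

19 m/s

Coriolis parameter at 75°S:
f = 2Ω sin φ = 2 × 7.29×10⁻⁵ × sin 75° = 1.41×10⁻⁴ s⁻¹
In the Southern Hemisphere f is negative: f = −1.41×10⁻⁴ s⁻¹.
Component geostrophic relations (x east, y north):
u_g = −(1/(fρ)) ∂P/∂y,  v_g = (1/(fρ)) ∂P/∂x
u_g = −(2.3×10⁻³)/(−1.41×10⁻⁴ × 1.24) = 13.2 m/s;  v_g = (−2.3×10⁻³)/(−1.41×10⁻⁴ × 1.24) = 13.2 m/s
|V_g| = √(u_g² + v_g²) = 18.6 m/s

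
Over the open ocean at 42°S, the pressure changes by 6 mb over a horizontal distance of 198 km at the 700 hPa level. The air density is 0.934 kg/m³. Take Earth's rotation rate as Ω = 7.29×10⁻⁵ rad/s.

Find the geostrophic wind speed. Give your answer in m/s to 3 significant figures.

Coriolis parameter at 42°S:
f = 2Ω sin φ = 2 × 7.29×10⁻⁵ × sin 42° = 9.76×10⁻⁵ s⁻¹
Pressure gradient: |∂P/∂n| = 600 Pa / 198000 m = 3.03×10⁻³ Pa/m
Geostrophic balance (pressure-gradient force = Coriolis force):
V_g = (1/(fρ)) |∂P/∂n| = 3.03×10⁻³ / (9.76×10⁻⁵ × 0.934) = 33.3 m/s

33.3 m/s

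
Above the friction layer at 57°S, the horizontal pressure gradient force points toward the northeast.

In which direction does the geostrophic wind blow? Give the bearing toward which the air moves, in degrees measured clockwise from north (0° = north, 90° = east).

315°

The pressure-gradient force points toward the northeast (bearing 045°).
Geostrophic balance: in the Southern Hemisphere the Coriolis force deflects motion to the left, so the geostrophic wind blows 90° to the left of the pressure-gradient force (low pressure on the right).
Rotating 045° by 90° counterclockwise gives 315° — the wind blows toward the northwest.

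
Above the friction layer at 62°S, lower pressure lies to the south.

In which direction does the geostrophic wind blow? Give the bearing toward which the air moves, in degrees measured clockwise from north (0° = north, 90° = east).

The pressure-gradient force points toward the south (bearing 180°).
Geostrophic balance: in the Southern Hemisphere the Coriolis force deflects motion to the left, so the geostrophic wind blows 90° to the left of the pressure-gradient force (low pressure on the right).
Rotating 180° by 90° counterclockwise gives 090° — the wind blows toward the east.

090°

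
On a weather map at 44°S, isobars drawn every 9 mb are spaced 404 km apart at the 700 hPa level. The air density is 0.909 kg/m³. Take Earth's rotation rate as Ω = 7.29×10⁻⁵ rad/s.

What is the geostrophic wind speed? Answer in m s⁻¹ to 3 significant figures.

24.2 m s⁻¹

Coriolis parameter at 44°S:
f = 2Ω sin φ = 2 × 7.29×10⁻⁵ × sin 44° = 1.01×10⁻⁴ s⁻¹
Pressure gradient: |∂P/∂n| = 900 Pa / 404000 m = 2.23×10⁻³ Pa/m
Geostrophic balance (pressure-gradient force = Coriolis force):
V_g = (1/(fρ)) |∂P/∂n| = 2.23×10⁻³ / (1.01×10⁻⁴ × 0.909) = 24.2 m/s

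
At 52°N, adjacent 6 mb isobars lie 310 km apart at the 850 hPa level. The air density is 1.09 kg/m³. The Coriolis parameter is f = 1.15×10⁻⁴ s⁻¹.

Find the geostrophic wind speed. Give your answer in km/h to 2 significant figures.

56 km/h

Pressure gradient: |∂P/∂n| = 600 Pa / 310000 m = 1.94×10⁻³ Pa/m
Geostrophic balance (pressure-gradient force = Coriolis force):
V_g = (1/(fρ)) |∂P/∂n| = 1.94×10⁻³ / (1.15×10⁻⁴ × 1.09) = 15.4 m/s
Converting: 15.4 m/s × 3.6 = 56 km/h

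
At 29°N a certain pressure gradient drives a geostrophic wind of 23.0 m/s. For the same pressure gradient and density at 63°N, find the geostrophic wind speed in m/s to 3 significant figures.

12.5 m/s

With the same pressure gradient and density, V_g ∝ 1/f ∝ 1/sin φ.
V₂ = V₁ · sin φ₁ / sin φ₂ = 23.0 × sin 29° / sin 63°
V₂ = 23.0 × 0.4848/0.8910 = 12.5 m/s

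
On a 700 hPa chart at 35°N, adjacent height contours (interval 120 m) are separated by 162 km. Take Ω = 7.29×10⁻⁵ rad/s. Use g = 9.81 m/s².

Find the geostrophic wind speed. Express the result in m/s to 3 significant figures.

86.9 m/s

Coriolis parameter at 35°N:
f = 2Ω sin φ = 2 × 7.29×10⁻⁵ × sin 35° = 8.36×10⁻⁵ s⁻¹
Height gradient: |∂Z/∂n| = 120 m / 162000 m = 7.41×10⁻⁴
On a pressure surface, geostrophic balance gives V_g = (g/f)|∂Z/∂n|:
V_g = 9.81 × 7.41×10⁻⁴ / 8.36×10⁻⁵ = 86.9 m/s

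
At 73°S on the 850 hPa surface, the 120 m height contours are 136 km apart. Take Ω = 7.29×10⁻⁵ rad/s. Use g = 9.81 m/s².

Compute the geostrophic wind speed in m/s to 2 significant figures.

62 m/s

Coriolis parameter at 73°S:
f = 2Ω sin φ = 2 × 7.29×10⁻⁵ × sin 73° = 1.39×10⁻⁴ s⁻¹
Height gradient: |∂Z/∂n| = 120 m / 136000 m = 8.82×10⁻⁴
On a pressure surface, geostrophic balance gives V_g = (g/f)|∂Z/∂n|:
V_g = 9.81 × 8.82×10⁻⁴ / 1.39×10⁻⁴ = 62.1 m/s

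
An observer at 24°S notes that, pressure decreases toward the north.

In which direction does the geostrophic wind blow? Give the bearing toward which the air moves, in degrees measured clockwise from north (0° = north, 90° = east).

The pressure-gradient force points toward the north (bearing 000°).
Geostrophic balance: in the Southern Hemisphere the Coriolis force deflects motion to the left, so the geostrophic wind blows 90° to the left of the pressure-gradient force (low pressure on the right).
Rotating 000° by 90° counterclockwise gives 270° — the wind blows toward the west.

270°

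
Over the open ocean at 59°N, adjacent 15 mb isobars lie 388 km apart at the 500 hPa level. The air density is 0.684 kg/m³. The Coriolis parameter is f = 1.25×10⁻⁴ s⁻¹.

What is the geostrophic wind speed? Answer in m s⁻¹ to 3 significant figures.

45.2 m s⁻¹

Pressure gradient: |∂P/∂n| = 1500 Pa / 388000 m = 3.87×10⁻³ Pa/m
Geostrophic balance (pressure-gradient force = Coriolis force):
V_g = (1/(fρ)) |∂P/∂n| = 3.87×10⁻³ / (1.25×10⁻⁴ × 0.684) = 45.2 m/s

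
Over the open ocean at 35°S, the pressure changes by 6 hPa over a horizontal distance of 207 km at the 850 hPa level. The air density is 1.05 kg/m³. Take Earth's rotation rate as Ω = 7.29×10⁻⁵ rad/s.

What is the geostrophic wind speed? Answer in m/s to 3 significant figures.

33.0 m/s

Coriolis parameter at 35°S:
f = 2Ω sin φ = 2 × 7.29×10⁻⁵ × sin 35° = 8.36×10⁻⁵ s⁻¹
Pressure gradient: |∂P/∂n| = 600 Pa / 207000 m = 2.90×10⁻³ Pa/m
Geostrophic balance (pressure-gradient force = Coriolis force):
V_g = (1/(fρ)) |∂P/∂n| = 2.90×10⁻³ / (8.36×10⁻⁵ × 1.05) = 33.0 m/s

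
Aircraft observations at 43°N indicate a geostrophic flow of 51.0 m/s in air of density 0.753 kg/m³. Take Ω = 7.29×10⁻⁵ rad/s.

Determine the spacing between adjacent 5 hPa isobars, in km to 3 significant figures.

131 km

Coriolis parameter at 43°N:
f = 2Ω sin φ = 2 × 7.29×10⁻⁵ × sin 43° = 9.94×10⁻⁵ s⁻¹
Geostrophic balance rearranged: |∂P/∂n| = f ρ V_g
|∂P/∂n| = 9.94×10⁻⁵ × 0.753 × 51.0 = 3.82×10⁻³ Pa/m
Isobar spacing: Δn = ΔP/|∂P/∂n| = 500 Pa / 3.82×10⁻³ Pa/m = 130937 m ≈ 131 km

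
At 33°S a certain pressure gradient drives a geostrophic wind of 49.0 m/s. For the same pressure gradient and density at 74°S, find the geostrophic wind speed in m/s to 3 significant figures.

With the same pressure gradient and density, V_g ∝ 1/f ∝ 1/sin φ.
V₂ = V₁ · sin φ₁ / sin φ₂ = 49.0 × sin 33° / sin 74°
V₂ = 49.0 × 0.5446/0.9613 = 27.8 m/s

27.8 m/s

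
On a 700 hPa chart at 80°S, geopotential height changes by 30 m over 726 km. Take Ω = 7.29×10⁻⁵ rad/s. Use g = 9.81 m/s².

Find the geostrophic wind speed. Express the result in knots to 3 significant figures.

Coriolis parameter at 80°S:
f = 2Ω sin φ = 2 × 7.29×10⁻⁵ × sin 80° = 1.44×10⁻⁴ s⁻¹
Height gradient: |∂Z/∂n| = 30 m / 726000 m = 4.13×10⁻⁵
On a pressure surface, geostrophic balance gives V_g = (g/f)|∂Z/∂n|:
V_g = 9.81 × 4.13×10⁻⁵ / 1.44×10⁻⁴ = 2.82 m/s
Converting: 2.82 m/s × 1.944 = 5.49 knots

5.49 knots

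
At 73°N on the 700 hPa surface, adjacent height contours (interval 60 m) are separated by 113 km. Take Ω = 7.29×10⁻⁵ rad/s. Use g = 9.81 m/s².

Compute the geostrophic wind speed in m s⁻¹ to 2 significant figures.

Coriolis parameter at 73°N:
f = 2Ω sin φ = 2 × 7.29×10⁻⁵ × sin 73° = 1.39×10⁻⁴ s⁻¹
Height gradient: |∂Z/∂n| = 60 m / 113000 m = 5.31×10⁻⁴
On a pressure surface, geostrophic balance gives V_g = (g/f)|∂Z/∂n|:
V_g = 9.81 × 5.31×10⁻⁴ / 1.39×10⁻⁴ = 37.4 m/s

37 m s⁻¹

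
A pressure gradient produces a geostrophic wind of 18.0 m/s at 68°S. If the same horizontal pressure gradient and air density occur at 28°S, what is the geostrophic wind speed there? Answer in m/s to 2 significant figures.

36 m/s

With the same pressure gradient and density, V_g ∝ 1/f ∝ 1/sin φ.
V₂ = V₁ · sin φ₁ / sin φ₂ = 18.0 × sin 68° / sin 28°
V₂ = 18.0 × 0.9272/0.4695 = 36 m/s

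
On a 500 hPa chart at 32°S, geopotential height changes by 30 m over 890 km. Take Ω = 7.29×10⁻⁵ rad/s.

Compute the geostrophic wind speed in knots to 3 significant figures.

Coriolis parameter at 32°S:
f = 2Ω sin φ = 2 × 7.29×10⁻⁵ × sin 32° = 7.73×10⁻⁵ s⁻¹
Height gradient: |∂Z/∂n| = 30 m / 890000 m = 3.37×10⁻⁵
On a pressure surface, geostrophic balance gives V_g = (g/f)|∂Z/∂n|:
V_g = 9.81 × 3.37×10⁻⁵ / 7.73×10⁻⁵ = 4.28 m/s
Converting: 4.28 m/s × 1.944 = 8.32 knots

8.32 knots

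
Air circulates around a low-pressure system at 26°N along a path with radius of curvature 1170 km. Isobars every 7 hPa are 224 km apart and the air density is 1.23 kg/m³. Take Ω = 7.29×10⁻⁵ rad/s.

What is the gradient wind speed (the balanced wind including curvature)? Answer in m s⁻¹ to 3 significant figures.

Coriolis parameter at 26°N:
f = 2Ω sin φ = 2 × 7.29×10⁻⁵ × sin 26° = 6.39×10⁻⁵ s⁻¹
Pressure gradient: |∂P/∂n| = 700 Pa / 224000 m = 3.12×10⁻³ Pa/m
Geostrophic speed: V_g = |∂P/∂n|/(fρ) = 3.12×10⁻³/(6.39×10⁻⁵ × 1.23) = 39.8 m/s
Around a low, centrifugal force acts outward with Coriolis, so pressure-gradient force balances both:
(1/ρ)|∂P/∂n| = fV + V²/R  →  V² + fR·V − fR·V_g = 0
With fR = 6.39×10⁻⁵ × 1170×10³ m = 74.8 m/s:
V = [−fR + √((fR)² + 4 fR V_g)]/2 = [−74.8 + √(74.8² + 4×74.8×39.8)]/2 = 28.7 m/s
Subgeostrophic (V < V_g = 39.8 m/s), as expected around a low.

28.7 m s⁻¹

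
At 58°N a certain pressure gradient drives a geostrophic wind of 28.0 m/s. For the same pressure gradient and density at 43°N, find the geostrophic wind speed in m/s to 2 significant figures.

35 m/s

With the same pressure gradient and density, V_g ∝ 1/f ∝ 1/sin φ.
V₂ = V₁ · sin φ₁ / sin φ₂ = 28.0 × sin 58° / sin 43°
V₂ = 28.0 × 0.8480/0.6820 = 35 m/s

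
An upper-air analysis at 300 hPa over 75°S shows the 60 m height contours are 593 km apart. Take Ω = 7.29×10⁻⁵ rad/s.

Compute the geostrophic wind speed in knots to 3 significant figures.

Coriolis parameter at 75°S:
f = 2Ω sin φ = 2 × 7.29×10⁻⁵ × sin 75° = 1.41×10⁻⁴ s⁻¹
Height gradient: |∂Z/∂n| = 60 m / 593000 m = 1.01×10⁻⁴
On a pressure surface, geostrophic balance gives V_g = (g/f)|∂Z/∂n|:
V_g = 9.81 × 1.01×10⁻⁴ / 1.41×10⁻⁴ = 7.05 m/s
Converting: 7.05 m/s × 1.944 = 13.7 knots

13.7 knots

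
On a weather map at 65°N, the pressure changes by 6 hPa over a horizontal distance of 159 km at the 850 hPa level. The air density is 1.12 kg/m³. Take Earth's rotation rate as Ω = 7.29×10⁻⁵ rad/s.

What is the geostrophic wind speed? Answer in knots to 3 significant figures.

Coriolis parameter at 65°N:
f = 2Ω sin φ = 2 × 7.29×10⁻⁵ × sin 65° = 1.32×10⁻⁴ s⁻¹
Pressure gradient: |∂P/∂n| = 600 Pa / 159000 m = 3.77×10⁻³ Pa/m
Geostrophic balance (pressure-gradient force = Coriolis force):
V_g = (1/(fρ)) |∂P/∂n| = 3.77×10⁻³ / (1.32×10⁻⁴ × 1.12) = 25.5 m/s
Converting: 25.5 m/s × 1.944 = 49.6 knots

49.6 knots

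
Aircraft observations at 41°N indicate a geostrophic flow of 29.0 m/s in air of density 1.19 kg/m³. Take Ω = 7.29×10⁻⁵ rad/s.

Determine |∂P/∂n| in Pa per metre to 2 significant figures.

Coriolis parameter at 41°N:
f = 2Ω sin φ = 2 × 7.29×10⁻⁵ × sin 41° = 9.57×10⁻⁵ s⁻¹
Geostrophic balance rearranged: |∂P/∂n| = f ρ V_g
|∂P/∂n| = 9.57×10⁻⁵ × 1.19 × 29.0 = 3.30×10⁻³ Pa/m

3.3×10⁻³ Pa/m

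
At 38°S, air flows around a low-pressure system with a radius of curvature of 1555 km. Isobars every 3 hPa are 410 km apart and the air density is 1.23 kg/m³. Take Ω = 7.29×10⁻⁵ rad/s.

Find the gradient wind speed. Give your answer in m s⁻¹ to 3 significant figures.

6.34 m s⁻¹

Coriolis parameter at 38°S:
f = 2Ω sin φ = 2 × 7.29×10⁻⁵ × sin 38° = 8.98×10⁻⁵ s⁻¹
Pressure gradient: |∂P/∂n| = 300 Pa / 410000 m = 7.32×10⁻⁴ Pa/m
Geostrophic speed: V_g = |∂P/∂n|/(fρ) = 7.32×10⁻⁴/(8.98×10⁻⁵ × 1.23) = 6.63 m/s
Around a low, centrifugal force acts outward with Coriolis, so pressure-gradient force balances both:
(1/ρ)|∂P/∂n| = fV + V²/R  →  V² + fR·V − fR·V_g = 0
With fR = 8.98×10⁻⁵ × 1555×10³ m = 140 m/s:
V = [−fR + √((fR)² + 4 fR V_g)]/2 = [−140 + √(140² + 4×140×6.63)]/2 = 6.34 m/s
Subgeostrophic (V < V_g = 6.63 m/s), as expected around a low.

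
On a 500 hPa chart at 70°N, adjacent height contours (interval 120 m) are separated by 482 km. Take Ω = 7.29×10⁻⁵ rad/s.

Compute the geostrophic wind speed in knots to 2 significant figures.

35 knots

Coriolis parameter at 70°N:
f = 2Ω sin φ = 2 × 7.29×10⁻⁵ × sin 70° = 1.37×10⁻⁴ s⁻¹
Height gradient: |∂Z/∂n| = 120 m / 482000 m = 2.49×10⁻⁴
On a pressure surface, geostrophic balance gives V_g = (g/f)|∂Z/∂n|:
V_g = 9.81 × 2.49×10⁻⁴ / 1.37×10⁻⁴ = 17.8 m/s
Converting: 17.8 m/s × 1.944 = 35 knots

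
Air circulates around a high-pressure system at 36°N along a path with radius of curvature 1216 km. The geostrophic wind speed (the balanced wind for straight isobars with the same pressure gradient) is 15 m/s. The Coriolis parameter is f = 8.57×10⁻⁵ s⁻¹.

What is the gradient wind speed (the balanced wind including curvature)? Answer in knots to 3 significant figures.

Around a high, pressure-gradient force acts outward with centrifugal, so Coriolis balances both:
fV = (1/ρ)|∂P/∂n| + V²/R  →  V² − fR·V + fR·V_g = 0
With fR = 8.57×10⁻⁵ × 1216×10³ m = 104 m/s:
V = [fR − √((fR)² − 4 fR V_g)]/2 = [104 − √(104² − 4×104×15)]/2 = 18.2 m/s
Supergeostrophic (V > V_g = 15 m/s), as expected around a high.
Converting: 18.2 m/s × 1.944 = 35.3 knots

35.3 knots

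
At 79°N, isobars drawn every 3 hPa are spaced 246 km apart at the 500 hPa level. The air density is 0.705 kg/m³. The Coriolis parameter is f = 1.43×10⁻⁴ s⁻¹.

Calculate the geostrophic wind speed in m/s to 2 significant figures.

Pressure gradient: |∂P/∂n| = 300 Pa / 246000 m = 1.22×10⁻³ Pa/m
Geostrophic balance (pressure-gradient force = Coriolis force):
V_g = (1/(fρ)) |∂P/∂n| = 1.22×10⁻³ / (1.43×10⁻⁴ × 0.705) = 12.1 m/s

12 m/s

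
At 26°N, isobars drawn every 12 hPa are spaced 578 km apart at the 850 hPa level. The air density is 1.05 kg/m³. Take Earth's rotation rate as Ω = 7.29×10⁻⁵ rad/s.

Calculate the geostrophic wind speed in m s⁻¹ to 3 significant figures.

Coriolis parameter at 26°N:
f = 2Ω sin φ = 2 × 7.29×10⁻⁵ × sin 26° = 6.39×10⁻⁵ s⁻¹
Pressure gradient: |∂P/∂n| = 1200 Pa / 578000 m = 2.08×10⁻³ Pa/m
Geostrophic balance (pressure-gradient force = Coriolis force):
V_g = (1/(fρ)) |∂P/∂n| = 2.08×10⁻³ / (6.39×10⁻⁵ × 1.05) = 30.9 m/s

30.9 m s⁻¹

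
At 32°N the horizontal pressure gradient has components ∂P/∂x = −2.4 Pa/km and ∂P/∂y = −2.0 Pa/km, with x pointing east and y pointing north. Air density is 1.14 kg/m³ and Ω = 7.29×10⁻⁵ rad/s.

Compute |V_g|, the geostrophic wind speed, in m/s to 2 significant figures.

35 m/s

Coriolis parameter at 32°N:
f = 2Ω sin φ = 2 × 7.29×10⁻⁵ × sin 32° = 7.73×10⁻⁵ s⁻¹
Component geostrophic relations (x east, y north):
u_g = −(1/(fρ)) ∂P/∂y,  v_g = (1/(fρ)) ∂P/∂x
u_g = −(−2.0×10⁻³)/(7.73×10⁻⁵ × 1.14) = 22.7 m/s;  v_g = (−2.4×10⁻³)/(7.73×10⁻⁵ × 1.14) = −27.2 m/s
|V_g| = √(u_g² + v_g²) = 35.5 m/s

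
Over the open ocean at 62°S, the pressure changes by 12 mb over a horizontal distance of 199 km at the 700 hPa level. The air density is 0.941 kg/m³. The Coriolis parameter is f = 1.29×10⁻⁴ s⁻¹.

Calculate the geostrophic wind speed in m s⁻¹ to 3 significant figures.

49.7 m s⁻¹

Pressure gradient: |∂P/∂n| = 1200 Pa / 199000 m = 6.03×10⁻³ Pa/m
Geostrophic balance (pressure-gradient force = Coriolis force):
V_g = (1/(fρ)) |∂P/∂n| = 6.03×10⁻³ / (1.29×10⁻⁴ × 0.941) = 49.7 m/s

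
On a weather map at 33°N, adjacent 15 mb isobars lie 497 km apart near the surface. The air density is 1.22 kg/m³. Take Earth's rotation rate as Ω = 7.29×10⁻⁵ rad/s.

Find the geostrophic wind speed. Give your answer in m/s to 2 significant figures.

Coriolis parameter at 33°N:
f = 2Ω sin φ = 2 × 7.29×10⁻⁵ × sin 33° = 7.94×10⁻⁵ s⁻¹
Pressure gradient: |∂P/∂n| = 1500 Pa / 497000 m = 3.02×10⁻³ Pa/m
Geostrophic balance (pressure-gradient force = Coriolis force):
V_g = (1/(fρ)) |∂P/∂n| = 3.02×10⁻³ / (7.94×10⁻⁵ × 1.22) = 31.2 m/s

31 m/s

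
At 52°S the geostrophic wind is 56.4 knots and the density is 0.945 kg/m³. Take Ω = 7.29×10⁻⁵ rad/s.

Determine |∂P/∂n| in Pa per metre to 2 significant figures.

Coriolis parameter at 52°S:
f = 2Ω sin φ = 2 × 7.29×10⁻⁵ × sin 52° = 1.15×10⁻⁴ s⁻¹
Wind speed in SI: 56.4 knots = 29.0 m/s
Geostrophic balance rearranged: |∂P/∂n| = f ρ V_g
|∂P/∂n| = 1.15×10⁻⁴ × 0.945 × 29.0 = 3.15×10⁻³ Pa/m

3.2×10⁻³ Pa/m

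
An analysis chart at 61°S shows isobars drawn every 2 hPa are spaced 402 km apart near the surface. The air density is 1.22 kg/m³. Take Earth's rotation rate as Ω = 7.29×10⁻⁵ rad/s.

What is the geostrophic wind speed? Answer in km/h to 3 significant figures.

11.5 km/h

Coriolis parameter at 61°S:
f = 2Ω sin φ = 2 × 7.29×10⁻⁵ × sin 61° = 1.28×10⁻⁴ s⁻¹
Pressure gradient: |∂P/∂n| = 200 Pa / 402000 m = 4.98×10⁻⁴ Pa/m
Geostrophic balance (pressure-gradient force = Coriolis force):
V_g = (1/(fρ)) |∂P/∂n| = 4.98×10⁻⁴ / (1.28×10⁻⁴ × 1.22) = 3.20 m/s
Converting: 3.20 m/s × 3.6 = 11.5 km/h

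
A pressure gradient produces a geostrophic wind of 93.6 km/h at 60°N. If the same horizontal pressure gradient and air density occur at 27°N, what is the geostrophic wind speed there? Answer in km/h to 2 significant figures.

With the same pressure gradient and density, V_g ∝ 1/f ∝ 1/sin φ.
V₂ = V₁ · sin φ₁ / sin φ₂ = 93.6 × sin 60° / sin 27°
V₂ = 93.6 × 0.8660/0.4540 = 180 km/h

180 km/h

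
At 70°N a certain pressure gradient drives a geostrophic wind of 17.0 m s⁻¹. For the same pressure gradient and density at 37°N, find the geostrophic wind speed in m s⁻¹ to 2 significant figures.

With the same pressure gradient and density, V_g ∝ 1/f ∝ 1/sin φ.
V₂ = V₁ · sin φ₁ / sin φ₂ = 17.0 × sin 70° / sin 37°
V₂ = 17.0 × 0.9397/0.6018 = 27 m s⁻¹

27 m s⁻¹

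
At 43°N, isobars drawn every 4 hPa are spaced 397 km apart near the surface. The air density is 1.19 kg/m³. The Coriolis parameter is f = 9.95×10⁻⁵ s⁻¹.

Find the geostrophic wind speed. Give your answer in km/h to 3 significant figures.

Pressure gradient: |∂P/∂n| = 400 Pa / 397000 m = 1.01×10⁻³ Pa/m
Geostrophic balance (pressure-gradient force = Coriolis force):
V_g = (1/(fρ)) |∂P/∂n| = 1.01×10⁻³ / (9.95×10⁻⁵ × 1.19) = 8.51 m/s
Converting: 8.51 m/s × 3.6 = 30.6 km/h

30.6 km/h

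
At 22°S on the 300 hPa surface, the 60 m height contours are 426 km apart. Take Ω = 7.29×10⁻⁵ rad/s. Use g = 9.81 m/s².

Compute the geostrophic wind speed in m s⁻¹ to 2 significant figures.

Coriolis parameter at 22°S:
f = 2Ω sin φ = 2 × 7.29×10⁻⁵ × sin 22° = 5.46×10⁻⁵ s⁻¹
Height gradient: |∂Z/∂n| = 60 m / 426000 m = 1.41×10⁻⁴
On a pressure surface, geostrophic balance gives V_g = (g/f)|∂Z/∂n|:
V_g = 9.81 × 1.41×10⁻⁴ / 5.46×10⁻⁵ = 25.3 m/s

25 m s⁻¹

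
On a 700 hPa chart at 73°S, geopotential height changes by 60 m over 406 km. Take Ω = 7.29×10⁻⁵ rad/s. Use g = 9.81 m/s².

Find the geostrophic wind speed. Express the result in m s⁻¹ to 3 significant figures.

Coriolis parameter at 73°S:
f = 2Ω sin φ = 2 × 7.29×10⁻⁵ × sin 73° = 1.39×10⁻⁴ s⁻¹
Height gradient: |∂Z/∂n| = 60 m / 406000 m = 1.48×10⁻⁴
On a pressure surface, geostrophic balance gives V_g = (g/f)|∂Z/∂n|:
V_g = 9.81 × 1.48×10⁻⁴ / 1.39×10⁻⁴ = 10.4 m/s

10.4 m s⁻¹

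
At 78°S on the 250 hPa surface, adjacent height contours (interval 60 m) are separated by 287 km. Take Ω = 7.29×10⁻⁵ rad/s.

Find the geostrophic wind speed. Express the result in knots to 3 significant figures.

28.0 knots

Coriolis parameter at 78°S:
f = 2Ω sin φ = 2 × 7.29×10⁻⁵ × sin 78° = 1.43×10⁻⁴ s⁻¹
Height gradient: |∂Z/∂n| = 60 m / 287000 m = 2.09×10⁻⁴
On a pressure surface, geostrophic balance gives V_g = (g/f)|∂Z/∂n|:
V_g = 9.81 × 2.09×10⁻⁴ / 1.43×10⁻⁴ = 14.4 m/s
Converting: 14.4 m/s × 1.944 = 28.0 knots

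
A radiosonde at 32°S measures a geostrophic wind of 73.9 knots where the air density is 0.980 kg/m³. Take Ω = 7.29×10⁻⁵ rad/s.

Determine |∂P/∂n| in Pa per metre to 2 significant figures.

2.9×10⁻³ Pa/m

Coriolis parameter at 32°S:
f = 2Ω sin φ = 2 × 7.29×10⁻⁵ × sin 32° = 7.73×10⁻⁵ s⁻¹
Wind speed in SI: 73.9 knots = 38.0 m/s
Geostrophic balance rearranged: |∂P/∂n| = f ρ V_g
|∂P/∂n| = 7.73×10⁻⁵ × 0.980 × 38.0 = 2.88×10⁻³ Pa/m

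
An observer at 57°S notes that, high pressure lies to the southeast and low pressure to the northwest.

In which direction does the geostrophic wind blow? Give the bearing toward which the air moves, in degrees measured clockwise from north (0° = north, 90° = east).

225°

The pressure-gradient force points toward the northwest (bearing 315°).
Geostrophic balance: in the Southern Hemisphere the Coriolis force deflects motion to the left, so the geostrophic wind blows 90° to the left of the pressure-gradient force (low pressure on the right).
Rotating 315° by 90° counterclockwise gives 225° — the wind blows toward the southwest.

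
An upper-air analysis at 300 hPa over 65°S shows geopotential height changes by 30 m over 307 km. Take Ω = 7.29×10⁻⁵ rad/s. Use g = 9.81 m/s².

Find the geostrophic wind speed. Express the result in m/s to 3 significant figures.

Coriolis parameter at 65°S:
f = 2Ω sin φ = 2 × 7.29×10⁻⁵ × sin 65° = 1.32×10⁻⁴ s⁻¹
Height gradient: |∂Z/∂n| = 30 m / 307000 m = 9.77×10⁻⁵
On a pressure surface, geostrophic balance gives V_g = (g/f)|∂Z/∂n|:
V_g = 9.81 × 9.77×10⁻⁵ / 1.32×10⁻⁴ = 7.25 m/s

7.25 m/s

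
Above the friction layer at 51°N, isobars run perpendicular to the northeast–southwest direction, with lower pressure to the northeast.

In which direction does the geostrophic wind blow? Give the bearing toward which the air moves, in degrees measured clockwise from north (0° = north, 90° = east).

135°

The pressure-gradient force points toward the northeast (bearing 045°).
Geostrophic balance: in the Northern Hemisphere the Coriolis force deflects motion to the right, so the geostrophic wind blows 90° to the right of the pressure-gradient force (low pressure on the left).
Rotating 045° by 90° clockwise gives 135° — the wind blows toward the southeast.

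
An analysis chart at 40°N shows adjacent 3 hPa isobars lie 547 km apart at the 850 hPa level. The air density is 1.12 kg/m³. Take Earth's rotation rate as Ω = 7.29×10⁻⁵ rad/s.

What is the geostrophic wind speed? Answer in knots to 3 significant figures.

10.2 knots

Coriolis parameter at 40°N:
f = 2Ω sin φ = 2 × 7.29×10⁻⁵ × sin 40° = 9.37×10⁻⁵ s⁻¹
Pressure gradient: |∂P/∂n| = 300 Pa / 547000 m = 5.48×10⁻⁴ Pa/m
Geostrophic balance (pressure-gradient force = Coriolis force):
V_g = (1/(fρ)) |∂P/∂n| = 5.48×10⁻⁴ / (9.37×10⁻⁵ × 1.12) = 5.23 m/s
Converting: 5.23 m/s × 1.944 = 10.2 knots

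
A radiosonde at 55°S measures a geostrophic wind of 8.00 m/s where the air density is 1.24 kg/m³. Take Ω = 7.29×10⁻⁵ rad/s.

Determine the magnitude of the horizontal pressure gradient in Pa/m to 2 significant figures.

Coriolis parameter at 55°S:
f = 2Ω sin φ = 2 × 7.29×10⁻⁵ × sin 55° = 1.19×10⁻⁴ s⁻¹
Geostrophic balance rearranged: |∂P/∂n| = f ρ V_g
|∂P/∂n| = 1.19×10⁻⁴ × 1.24 × 8.00 = 1.18×10⁻³ Pa/m

1.2×10⁻³ Pa/m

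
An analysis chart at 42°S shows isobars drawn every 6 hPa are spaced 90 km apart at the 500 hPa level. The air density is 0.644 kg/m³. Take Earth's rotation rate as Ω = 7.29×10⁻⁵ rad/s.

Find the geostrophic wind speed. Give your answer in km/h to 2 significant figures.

Coriolis parameter at 42°S:
f = 2Ω sin φ = 2 × 7.29×10⁻⁵ × sin 42° = 9.76×10⁻⁵ s⁻¹
Pressure gradient: |∂P/∂n| = 600 Pa / 90000 m = 6.67×10⁻³ Pa/m
Geostrophic balance (pressure-gradient force = Coriolis force):
V_g = (1/(fρ)) |∂P/∂n| = 6.67×10⁻³ / (9.76×10⁻⁵ × 0.644) = 106 m/s
Converting: 106 m/s × 3.6 = 380 km/h

380 km/h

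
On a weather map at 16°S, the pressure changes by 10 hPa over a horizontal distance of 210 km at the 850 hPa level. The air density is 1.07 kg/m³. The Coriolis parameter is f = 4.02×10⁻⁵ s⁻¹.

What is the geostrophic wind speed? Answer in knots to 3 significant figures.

Pressure gradient: |∂P/∂n| = 1000 Pa / 210000 m = 4.76×10⁻³ Pa/m
Geostrophic balance (pressure-gradient force = Coriolis force):
V_g = (1/(fρ)) |∂P/∂n| = 4.76×10⁻³ / (4.02×10⁻⁵ × 1.07) = 111 m/s
Converting: 111 m/s × 1.944 = 215 knots

215 knots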